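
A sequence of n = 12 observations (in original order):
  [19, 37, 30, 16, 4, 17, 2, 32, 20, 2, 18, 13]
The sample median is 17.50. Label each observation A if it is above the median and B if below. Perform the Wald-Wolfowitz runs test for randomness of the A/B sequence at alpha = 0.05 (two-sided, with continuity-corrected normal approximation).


Step 1: Compute median = 17.50; label A = above, B = below.
Labels in order: AAABBBBAABAB  (n_A = 6, n_B = 6)
Step 2: Count runs R = 6.
Step 3: Under H0 (random ordering), E[R] = 2*n_A*n_B/(n_A+n_B) + 1 = 2*6*6/12 + 1 = 7.0000.
        Var[R] = 2*n_A*n_B*(2*n_A*n_B - n_A - n_B) / ((n_A+n_B)^2 * (n_A+n_B-1)) = 4320/1584 = 2.7273.
        SD[R] = 1.6514.
Step 4: Continuity-corrected z = (R + 0.5 - E[R]) / SD[R] = (6 + 0.5 - 7.0000) / 1.6514 = -0.3028.
Step 5: Two-sided p-value via normal approximation = 2*(1 - Phi(|z|)) = 0.762069.
Step 6: alpha = 0.05. fail to reject H0.

R = 6, z = -0.3028, p = 0.762069, fail to reject H0.


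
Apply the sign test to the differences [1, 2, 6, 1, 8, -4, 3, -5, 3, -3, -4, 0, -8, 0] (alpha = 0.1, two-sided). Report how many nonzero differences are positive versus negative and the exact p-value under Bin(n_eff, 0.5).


Step 1: Discard zero differences. Original n = 14; n_eff = number of nonzero differences = 12.
Nonzero differences (with sign): +1, +2, +6, +1, +8, -4, +3, -5, +3, -3, -4, -8
Step 2: Count signs: positive = 7, negative = 5.
Step 3: Under H0: P(positive) = 0.5, so the number of positives S ~ Bin(12, 0.5).
Step 4: Two-sided exact p-value = sum of Bin(12,0.5) probabilities at or below the observed probability = 0.774414.
Step 5: alpha = 0.1. fail to reject H0.

n_eff = 12, pos = 7, neg = 5, p = 0.774414, fail to reject H0.


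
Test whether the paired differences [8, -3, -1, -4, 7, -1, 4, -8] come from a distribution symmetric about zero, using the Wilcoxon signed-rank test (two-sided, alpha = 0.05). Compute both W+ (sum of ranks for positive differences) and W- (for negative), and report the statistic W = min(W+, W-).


Step 1: Drop any zero differences (none here) and take |d_i|.
|d| = [8, 3, 1, 4, 7, 1, 4, 8]
Step 2: Midrank |d_i| (ties get averaged ranks).
ranks: |8|->7.5, |3|->3, |1|->1.5, |4|->4.5, |7|->6, |1|->1.5, |4|->4.5, |8|->7.5
Step 3: Attach original signs; sum ranks with positive sign and with negative sign.
W+ = 7.5 + 6 + 4.5 = 18
W- = 3 + 1.5 + 4.5 + 1.5 + 7.5 = 18
(Check: W+ + W- = 36 should equal n(n+1)/2 = 36.)
Step 4: Test statistic W = min(W+, W-) = 18.
Step 5: Ties in |d|, so use the tie-corrected normal approximation.
        E[W] = n(n+1)/4 = 8*9/4 = 18.
        Tie groups: |d|=1 (t=2), |d|=4 (t=2), |d|=8 (t=2); sum(t^3 - t) = 18.
        Var[W] = n(n+1)(2n+1)/24 - sum(t^3-t)/48 = 1224/24 - 18/48 = 50.625.
        z = (W - E[W]) / sqrt(Var[W]) = (18 - 18) / 7.1151 = 0.0000.
        Two-sided p = 2*Phi(z) = 1.000000.
Step 6: alpha = 0.05. fail to reject H0.

W+ = 18, W- = 18, W = min = 18, p = 1.000000, fail to reject H0.


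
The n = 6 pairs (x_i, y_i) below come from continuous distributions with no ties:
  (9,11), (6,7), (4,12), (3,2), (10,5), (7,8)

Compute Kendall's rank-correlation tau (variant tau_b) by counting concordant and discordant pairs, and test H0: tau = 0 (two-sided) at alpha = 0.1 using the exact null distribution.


Step 1: Enumerate the 15 unordered pairs (i,j) with i<j and classify each by sign(x_j-x_i) * sign(y_j-y_i).
  (1,2):dx=-3,dy=-4->C; (1,3):dx=-5,dy=+1->D; (1,4):dx=-6,dy=-9->C; (1,5):dx=+1,dy=-6->D
  (1,6):dx=-2,dy=-3->C; (2,3):dx=-2,dy=+5->D; (2,4):dx=-3,dy=-5->C; (2,5):dx=+4,dy=-2->D
  (2,6):dx=+1,dy=+1->C; (3,4):dx=-1,dy=-10->C; (3,5):dx=+6,dy=-7->D; (3,6):dx=+3,dy=-4->D
  (4,5):dx=+7,dy=+3->C; (4,6):dx=+4,dy=+6->C; (5,6):dx=-3,dy=+3->D
Step 2: C = 8, D = 7, total pairs = 15.
Step 3: tau = (C - D)/(n(n-1)/2) = (8 - 7)/15 = 0.066667.
Step 4: Exact two-sided p-value (enumerate n! = 720 permutations of y under H0): p = 1.000000.
Step 5: alpha = 0.1. fail to reject H0.

tau_b = 0.0667 (C=8, D=7), p = 1.000000, fail to reject H0.


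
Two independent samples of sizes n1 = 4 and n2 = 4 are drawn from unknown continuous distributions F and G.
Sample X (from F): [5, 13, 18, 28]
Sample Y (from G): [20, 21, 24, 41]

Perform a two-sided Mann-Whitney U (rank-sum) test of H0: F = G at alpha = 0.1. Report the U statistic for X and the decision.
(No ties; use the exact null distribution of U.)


Step 1: Combine and sort all 8 observations; assign midranks.
sorted (value, group): (5,X), (13,X), (18,X), (20,Y), (21,Y), (24,Y), (28,X), (41,Y)
ranks: 5->1, 13->2, 18->3, 20->4, 21->5, 24->6, 28->7, 41->8
Step 2: Rank sum for X: R1 = 1 + 2 + 3 + 7 = 13.
Step 3: U_X = R1 - n1(n1+1)/2 = 13 - 4*5/2 = 13 - 10 = 3.
       U_Y = n1*n2 - U_X = 16 - 3 = 13.
Step 4: No ties, so the exact null distribution of U (based on enumerating the C(8,4) = 70 equally likely rank assignments) gives the two-sided p-value.
Step 5: p-value = 0.200000; compare to alpha = 0.1. fail to reject H0.

U_X = 3, p = 0.200000, fail to reject H0 at alpha = 0.1.


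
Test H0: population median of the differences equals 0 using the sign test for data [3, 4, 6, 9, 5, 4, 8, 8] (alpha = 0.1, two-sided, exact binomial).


Step 1: Discard zero differences. Original n = 8; n_eff = number of nonzero differences = 8.
Nonzero differences (with sign): +3, +4, +6, +9, +5, +4, +8, +8
Step 2: Count signs: positive = 8, negative = 0.
Step 3: Under H0: P(positive) = 0.5, so the number of positives S ~ Bin(8, 0.5).
Step 4: Two-sided exact p-value = sum of Bin(8,0.5) probabilities at or below the observed probability = 0.007812.
Step 5: alpha = 0.1. reject H0.

n_eff = 8, pos = 8, neg = 0, p = 0.007812, reject H0.


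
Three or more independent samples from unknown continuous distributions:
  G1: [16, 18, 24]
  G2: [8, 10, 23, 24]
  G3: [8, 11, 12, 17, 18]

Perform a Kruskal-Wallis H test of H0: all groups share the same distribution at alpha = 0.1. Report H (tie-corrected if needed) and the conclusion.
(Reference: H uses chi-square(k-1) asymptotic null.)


Step 1: Combine all N = 12 observations and assign midranks.
sorted (value, group, rank): (8,G2,1.5), (8,G3,1.5), (10,G2,3), (11,G3,4), (12,G3,5), (16,G1,6), (17,G3,7), (18,G1,8.5), (18,G3,8.5), (23,G2,10), (24,G1,11.5), (24,G2,11.5)
Step 2: Sum ranks within each group.
R_1 = 26 (n_1 = 3)
R_2 = 26 (n_2 = 4)
R_3 = 26 (n_3 = 5)
Step 3: H = 12/(N(N+1)) * sum(R_i^2/n_i) - 3(N+1)
     = 12/(12*13) * (26^2/3 + 26^2/4 + 26^2/5) - 3*13
     = 0.076923 * 529.533 - 39
     = 1.733333.
Step 4: Ties present; correction factor C = 1 - 18/(12^3 - 12) = 0.989510. Corrected H = 1.733333 / 0.989510 = 1.751708.
Step 5: Under H0, H ~ chi^2(2); p-value = 0.416506.
Step 6: alpha = 0.1. fail to reject H0.

H = 1.7517, df = 2, p = 0.416506, fail to reject H0.


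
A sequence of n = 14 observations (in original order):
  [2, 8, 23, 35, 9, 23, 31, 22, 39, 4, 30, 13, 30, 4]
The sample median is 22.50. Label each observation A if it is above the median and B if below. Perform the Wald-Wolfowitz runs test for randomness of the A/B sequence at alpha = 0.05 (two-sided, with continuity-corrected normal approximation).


Step 1: Compute median = 22.50; label A = above, B = below.
Labels in order: BBAABAABABABAB  (n_A = 7, n_B = 7)
Step 2: Count runs R = 11.
Step 3: Under H0 (random ordering), E[R] = 2*n_A*n_B/(n_A+n_B) + 1 = 2*7*7/14 + 1 = 8.0000.
        Var[R] = 2*n_A*n_B*(2*n_A*n_B - n_A - n_B) / ((n_A+n_B)^2 * (n_A+n_B-1)) = 8232/2548 = 3.2308.
        SD[R] = 1.7974.
Step 4: Continuity-corrected z = (R - 0.5 - E[R]) / SD[R] = (11 - 0.5 - 8.0000) / 1.7974 = 1.3909.
Step 5: Two-sided p-value via normal approximation = 2*(1 - Phi(|z|)) = 0.164264.
Step 6: alpha = 0.05. fail to reject H0.

R = 11, z = 1.3909, p = 0.164264, fail to reject H0.


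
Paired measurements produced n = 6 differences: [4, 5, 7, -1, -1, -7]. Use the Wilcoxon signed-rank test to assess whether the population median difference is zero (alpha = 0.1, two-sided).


Step 1: Drop any zero differences (none here) and take |d_i|.
|d| = [4, 5, 7, 1, 1, 7]
Step 2: Midrank |d_i| (ties get averaged ranks).
ranks: |4|->3, |5|->4, |7|->5.5, |1|->1.5, |1|->1.5, |7|->5.5
Step 3: Attach original signs; sum ranks with positive sign and with negative sign.
W+ = 3 + 4 + 5.5 = 12.5
W- = 1.5 + 1.5 + 5.5 = 8.5
(Check: W+ + W- = 21 should equal n(n+1)/2 = 21.)
Step 4: Test statistic W = min(W+, W-) = 8.5.
Step 5: Ties in |d|, so use the tie-corrected normal approximation.
        E[W] = n(n+1)/4 = 6*7/4 = 10.5.
        Tie groups: |d|=1 (t=2), |d|=7 (t=2); sum(t^3 - t) = 12.
        Var[W] = n(n+1)(2n+1)/24 - sum(t^3-t)/48 = 546/24 - 12/48 = 22.5.
        z = (W - E[W]) / sqrt(Var[W]) = (8.5 - 10.5) / 4.7434 = -0.4216.
        Two-sided p = 2*Phi(z) = 0.673290.
Step 6: alpha = 0.1. fail to reject H0.

W+ = 12.5, W- = 8.5, W = min = 8.5, p = 0.673290, fail to reject H0.


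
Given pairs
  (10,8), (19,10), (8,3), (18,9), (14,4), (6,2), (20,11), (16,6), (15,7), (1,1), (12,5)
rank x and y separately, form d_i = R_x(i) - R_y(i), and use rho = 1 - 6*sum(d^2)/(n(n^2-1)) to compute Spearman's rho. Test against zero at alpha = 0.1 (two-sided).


Step 1: Rank x and y separately (midranks; no ties here).
rank(x): 10->4, 19->10, 8->3, 18->9, 14->6, 6->2, 20->11, 16->8, 15->7, 1->1, 12->5
rank(y): 8->8, 10->10, 3->3, 9->9, 4->4, 2->2, 11->11, 6->6, 7->7, 1->1, 5->5
Step 2: d_i = R_x(i) - R_y(i); compute d_i^2.
  (4-8)^2=16, (10-10)^2=0, (3-3)^2=0, (9-9)^2=0, (6-4)^2=4, (2-2)^2=0, (11-11)^2=0, (8-6)^2=4, (7-7)^2=0, (1-1)^2=0, (5-5)^2=0
sum(d^2) = 24.
Step 3: rho = 1 - 6*24 / (11*(11^2 - 1)) = 1 - 144/1320 = 0.890909.
Step 4: Under H0, t = rho * sqrt((n-2)/(1-rho^2)) = 5.8847 ~ t(9).
Step 5: Two-sided p-value from the t-distribution with 9 df = 0.000233.
Step 6: alpha = 0.1. reject H0.

rho = 0.8909, p = 0.000233, reject H0 at alpha = 0.1.


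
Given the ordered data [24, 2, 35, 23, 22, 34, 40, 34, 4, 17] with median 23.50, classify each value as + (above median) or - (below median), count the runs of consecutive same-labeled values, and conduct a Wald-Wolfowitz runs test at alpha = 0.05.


Step 1: Compute median = 23.50; label A = above, B = below.
Labels in order: ABABBAAABB  (n_A = 5, n_B = 5)
Step 2: Count runs R = 6.
Step 3: Under H0 (random ordering), E[R] = 2*n_A*n_B/(n_A+n_B) + 1 = 2*5*5/10 + 1 = 6.0000.
        Var[R] = 2*n_A*n_B*(2*n_A*n_B - n_A - n_B) / ((n_A+n_B)^2 * (n_A+n_B-1)) = 2000/900 = 2.2222.
        SD[R] = 1.4907.
Step 4: R = E[R], so z = 0 with no continuity correction.
Step 5: Two-sided p-value via normal approximation = 2*(1 - Phi(|z|)) = 1.000000.
Step 6: alpha = 0.05. fail to reject H0.

R = 6, z = 0.0000, p = 1.000000, fail to reject H0.


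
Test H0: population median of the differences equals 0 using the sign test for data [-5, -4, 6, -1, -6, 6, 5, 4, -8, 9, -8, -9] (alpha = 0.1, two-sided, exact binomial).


Step 1: Discard zero differences. Original n = 12; n_eff = number of nonzero differences = 12.
Nonzero differences (with sign): -5, -4, +6, -1, -6, +6, +5, +4, -8, +9, -8, -9
Step 2: Count signs: positive = 5, negative = 7.
Step 3: Under H0: P(positive) = 0.5, so the number of positives S ~ Bin(12, 0.5).
Step 4: Two-sided exact p-value = sum of Bin(12,0.5) probabilities at or below the observed probability = 0.774414.
Step 5: alpha = 0.1. fail to reject H0.

n_eff = 12, pos = 5, neg = 7, p = 0.774414, fail to reject H0.


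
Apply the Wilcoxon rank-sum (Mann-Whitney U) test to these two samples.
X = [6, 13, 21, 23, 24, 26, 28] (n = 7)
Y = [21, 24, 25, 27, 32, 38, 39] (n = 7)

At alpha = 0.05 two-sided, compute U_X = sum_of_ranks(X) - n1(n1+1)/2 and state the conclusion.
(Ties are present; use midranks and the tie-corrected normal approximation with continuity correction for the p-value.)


Step 1: Combine and sort all 14 observations; assign midranks.
sorted (value, group): (6,X), (13,X), (21,X), (21,Y), (23,X), (24,X), (24,Y), (25,Y), (26,X), (27,Y), (28,X), (32,Y), (38,Y), (39,Y)
ranks: 6->1, 13->2, 21->3.5, 21->3.5, 23->5, 24->6.5, 24->6.5, 25->8, 26->9, 27->10, 28->11, 32->12, 38->13, 39->14
Step 2: Rank sum for X: R1 = 1 + 2 + 3.5 + 5 + 6.5 + 9 + 11 = 38.
Step 3: U_X = R1 - n1(n1+1)/2 = 38 - 7*8/2 = 38 - 28 = 10.
       U_Y = n1*n2 - U_X = 49 - 10 = 39.
Step 4: Ties are present, so use the tie-corrected normal approximation (with continuity correction) for the p-value.
Step 5: p-value = 0.073005; compare to alpha = 0.05. fail to reject H0.

U_X = 10, p = 0.073005, fail to reject H0 at alpha = 0.05.


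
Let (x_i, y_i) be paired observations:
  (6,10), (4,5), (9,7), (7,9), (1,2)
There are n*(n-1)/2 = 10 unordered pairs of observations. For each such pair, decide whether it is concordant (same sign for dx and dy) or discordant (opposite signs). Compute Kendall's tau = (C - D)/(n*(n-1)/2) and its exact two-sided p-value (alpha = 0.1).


Step 1: Enumerate the 10 unordered pairs (i,j) with i<j and classify each by sign(x_j-x_i) * sign(y_j-y_i).
  (1,2):dx=-2,dy=-5->C; (1,3):dx=+3,dy=-3->D; (1,4):dx=+1,dy=-1->D; (1,5):dx=-5,dy=-8->C
  (2,3):dx=+5,dy=+2->C; (2,4):dx=+3,dy=+4->C; (2,5):dx=-3,dy=-3->C; (3,4):dx=-2,dy=+2->D
  (3,5):dx=-8,dy=-5->C; (4,5):dx=-6,dy=-7->C
Step 2: C = 7, D = 3, total pairs = 10.
Step 3: tau = (C - D)/(n(n-1)/2) = (7 - 3)/10 = 0.400000.
Step 4: Exact two-sided p-value (enumerate n! = 120 permutations of y under H0): p = 0.483333.
Step 5: alpha = 0.1. fail to reject H0.

tau_b = 0.4000 (C=7, D=3), p = 0.483333, fail to reject H0.


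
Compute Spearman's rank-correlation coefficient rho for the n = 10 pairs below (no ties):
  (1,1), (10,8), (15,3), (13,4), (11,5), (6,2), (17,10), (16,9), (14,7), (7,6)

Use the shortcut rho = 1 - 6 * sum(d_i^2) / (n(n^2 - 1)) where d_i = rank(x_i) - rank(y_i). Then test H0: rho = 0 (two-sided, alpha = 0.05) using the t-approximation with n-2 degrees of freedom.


Step 1: Rank x and y separately (midranks; no ties here).
rank(x): 1->1, 10->4, 15->8, 13->6, 11->5, 6->2, 17->10, 16->9, 14->7, 7->3
rank(y): 1->1, 8->8, 3->3, 4->4, 5->5, 2->2, 10->10, 9->9, 7->7, 6->6
Step 2: d_i = R_x(i) - R_y(i); compute d_i^2.
  (1-1)^2=0, (4-8)^2=16, (8-3)^2=25, (6-4)^2=4, (5-5)^2=0, (2-2)^2=0, (10-10)^2=0, (9-9)^2=0, (7-7)^2=0, (3-6)^2=9
sum(d^2) = 54.
Step 3: rho = 1 - 6*54 / (10*(10^2 - 1)) = 1 - 324/990 = 0.672727.
Step 4: Under H0, t = rho * sqrt((n-2)/(1-rho^2)) = 2.5717 ~ t(8).
Step 5: Two-sided p-value from the t-distribution with 8 df = 0.033041.
Step 6: alpha = 0.05. reject H0.

rho = 0.6727, p = 0.033041, reject H0 at alpha = 0.05.


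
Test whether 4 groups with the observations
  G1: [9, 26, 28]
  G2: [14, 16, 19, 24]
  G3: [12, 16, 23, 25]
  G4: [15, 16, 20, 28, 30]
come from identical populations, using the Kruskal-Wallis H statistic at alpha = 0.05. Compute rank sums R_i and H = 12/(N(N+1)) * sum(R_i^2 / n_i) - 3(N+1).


Step 1: Combine all N = 16 observations and assign midranks.
sorted (value, group, rank): (9,G1,1), (12,G3,2), (14,G2,3), (15,G4,4), (16,G2,6), (16,G3,6), (16,G4,6), (19,G2,8), (20,G4,9), (23,G3,10), (24,G2,11), (25,G3,12), (26,G1,13), (28,G1,14.5), (28,G4,14.5), (30,G4,16)
Step 2: Sum ranks within each group.
R_1 = 28.5 (n_1 = 3)
R_2 = 28 (n_2 = 4)
R_3 = 30 (n_3 = 4)
R_4 = 49.5 (n_4 = 5)
Step 3: H = 12/(N(N+1)) * sum(R_i^2/n_i) - 3(N+1)
     = 12/(16*17) * (28.5^2/3 + 28^2/4 + 30^2/4 + 49.5^2/5) - 3*17
     = 0.044118 * 1181.8 - 51
     = 1.138235.
Step 4: Ties present; correction factor C = 1 - 30/(16^3 - 16) = 0.992647. Corrected H = 1.138235 / 0.992647 = 1.146667.
Step 5: Under H0, H ~ chi^2(3); p-value = 0.765822.
Step 6: alpha = 0.05. fail to reject H0.

H = 1.1467, df = 3, p = 0.765822, fail to reject H0.


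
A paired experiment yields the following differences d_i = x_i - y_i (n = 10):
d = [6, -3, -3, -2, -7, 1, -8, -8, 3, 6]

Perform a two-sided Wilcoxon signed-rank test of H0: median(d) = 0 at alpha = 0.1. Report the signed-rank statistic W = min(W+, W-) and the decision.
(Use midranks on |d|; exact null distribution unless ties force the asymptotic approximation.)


Step 1: Drop any zero differences (none here) and take |d_i|.
|d| = [6, 3, 3, 2, 7, 1, 8, 8, 3, 6]
Step 2: Midrank |d_i| (ties get averaged ranks).
ranks: |6|->6.5, |3|->4, |3|->4, |2|->2, |7|->8, |1|->1, |8|->9.5, |8|->9.5, |3|->4, |6|->6.5
Step 3: Attach original signs; sum ranks with positive sign and with negative sign.
W+ = 6.5 + 1 + 4 + 6.5 = 18
W- = 4 + 4 + 2 + 8 + 9.5 + 9.5 = 37
(Check: W+ + W- = 55 should equal n(n+1)/2 = 55.)
Step 4: Test statistic W = min(W+, W-) = 18.
Step 5: Ties in |d|, so use the tie-corrected normal approximation.
        E[W] = n(n+1)/4 = 10*11/4 = 27.5.
        Tie groups: |d|=3 (t=3), |d|=6 (t=2), |d|=8 (t=2); sum(t^3 - t) = 36.
        Var[W] = n(n+1)(2n+1)/24 - sum(t^3-t)/48 = 2310/24 - 36/48 = 95.5.
        z = (W - E[W]) / sqrt(Var[W]) = (18 - 27.5) / 9.7724 = -0.9721.
        Two-sided p = 2*Phi(z) = 0.330989.
Step 6: alpha = 0.1. fail to reject H0.

W+ = 18, W- = 37, W = min = 18, p = 0.330989, fail to reject H0.


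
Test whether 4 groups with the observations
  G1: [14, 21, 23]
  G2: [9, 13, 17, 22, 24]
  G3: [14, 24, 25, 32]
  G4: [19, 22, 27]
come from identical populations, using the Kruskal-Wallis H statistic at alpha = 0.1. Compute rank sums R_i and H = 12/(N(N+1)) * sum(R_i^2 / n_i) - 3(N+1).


Step 1: Combine all N = 15 observations and assign midranks.
sorted (value, group, rank): (9,G2,1), (13,G2,2), (14,G1,3.5), (14,G3,3.5), (17,G2,5), (19,G4,6), (21,G1,7), (22,G2,8.5), (22,G4,8.5), (23,G1,10), (24,G2,11.5), (24,G3,11.5), (25,G3,13), (27,G4,14), (32,G3,15)
Step 2: Sum ranks within each group.
R_1 = 20.5 (n_1 = 3)
R_2 = 28 (n_2 = 5)
R_3 = 43 (n_3 = 4)
R_4 = 28.5 (n_4 = 3)
Step 3: H = 12/(N(N+1)) * sum(R_i^2/n_i) - 3(N+1)
     = 12/(15*16) * (20.5^2/3 + 28^2/5 + 43^2/4 + 28.5^2/3) - 3*16
     = 0.050000 * 1029.88 - 48
     = 3.494167.
Step 4: Ties present; correction factor C = 1 - 18/(15^3 - 15) = 0.994643. Corrected H = 3.494167 / 0.994643 = 3.512986.
Step 5: Under H0, H ~ chi^2(3); p-value = 0.319082.
Step 6: alpha = 0.1. fail to reject H0.

H = 3.5130, df = 3, p = 0.319082, fail to reject H0.


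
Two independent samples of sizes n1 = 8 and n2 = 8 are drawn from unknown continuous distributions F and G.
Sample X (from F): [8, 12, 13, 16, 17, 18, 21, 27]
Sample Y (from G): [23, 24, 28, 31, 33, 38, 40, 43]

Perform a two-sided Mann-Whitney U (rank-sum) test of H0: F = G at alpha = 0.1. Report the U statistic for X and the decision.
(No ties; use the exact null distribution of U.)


Step 1: Combine and sort all 16 observations; assign midranks.
sorted (value, group): (8,X), (12,X), (13,X), (16,X), (17,X), (18,X), (21,X), (23,Y), (24,Y), (27,X), (28,Y), (31,Y), (33,Y), (38,Y), (40,Y), (43,Y)
ranks: 8->1, 12->2, 13->3, 16->4, 17->5, 18->6, 21->7, 23->8, 24->9, 27->10, 28->11, 31->12, 33->13, 38->14, 40->15, 43->16
Step 2: Rank sum for X: R1 = 1 + 2 + 3 + 4 + 5 + 6 + 7 + 10 = 38.
Step 3: U_X = R1 - n1(n1+1)/2 = 38 - 8*9/2 = 38 - 36 = 2.
       U_Y = n1*n2 - U_X = 64 - 2 = 62.
Step 4: No ties, so the exact null distribution of U (based on enumerating the C(16,8) = 12870 equally likely rank assignments) gives the two-sided p-value.
Step 5: p-value = 0.000622; compare to alpha = 0.1. reject H0.

U_X = 2, p = 0.000622, reject H0 at alpha = 0.1.


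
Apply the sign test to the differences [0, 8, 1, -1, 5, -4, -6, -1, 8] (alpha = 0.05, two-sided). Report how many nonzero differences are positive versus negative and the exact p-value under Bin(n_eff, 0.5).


Step 1: Discard zero differences. Original n = 9; n_eff = number of nonzero differences = 8.
Nonzero differences (with sign): +8, +1, -1, +5, -4, -6, -1, +8
Step 2: Count signs: positive = 4, negative = 4.
Step 3: Under H0: P(positive) = 0.5, so the number of positives S ~ Bin(8, 0.5).
Step 4: Two-sided exact p-value = sum of Bin(8,0.5) probabilities at or below the observed probability = 1.000000.
Step 5: alpha = 0.05. fail to reject H0.

n_eff = 8, pos = 4, neg = 4, p = 1.000000, fail to reject H0.


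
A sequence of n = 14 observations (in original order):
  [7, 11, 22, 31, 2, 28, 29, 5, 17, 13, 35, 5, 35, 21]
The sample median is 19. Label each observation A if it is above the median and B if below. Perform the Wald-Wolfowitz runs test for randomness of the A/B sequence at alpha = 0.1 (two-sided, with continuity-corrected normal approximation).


Step 1: Compute median = 19; label A = above, B = below.
Labels in order: BBAABAABBBABAA  (n_A = 7, n_B = 7)
Step 2: Count runs R = 8.
Step 3: Under H0 (random ordering), E[R] = 2*n_A*n_B/(n_A+n_B) + 1 = 2*7*7/14 + 1 = 8.0000.
        Var[R] = 2*n_A*n_B*(2*n_A*n_B - n_A - n_B) / ((n_A+n_B)^2 * (n_A+n_B-1)) = 8232/2548 = 3.2308.
        SD[R] = 1.7974.
Step 4: R = E[R], so z = 0 with no continuity correction.
Step 5: Two-sided p-value via normal approximation = 2*(1 - Phi(|z|)) = 1.000000.
Step 6: alpha = 0.1. fail to reject H0.

R = 8, z = 0.0000, p = 1.000000, fail to reject H0.


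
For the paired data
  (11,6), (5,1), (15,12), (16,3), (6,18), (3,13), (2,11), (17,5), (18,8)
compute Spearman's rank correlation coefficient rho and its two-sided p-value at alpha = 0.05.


Step 1: Rank x and y separately (midranks; no ties here).
rank(x): 11->5, 5->3, 15->6, 16->7, 6->4, 3->2, 2->1, 17->8, 18->9
rank(y): 6->4, 1->1, 12->7, 3->2, 18->9, 13->8, 11->6, 5->3, 8->5
Step 2: d_i = R_x(i) - R_y(i); compute d_i^2.
  (5-4)^2=1, (3-1)^2=4, (6-7)^2=1, (7-2)^2=25, (4-9)^2=25, (2-8)^2=36, (1-6)^2=25, (8-3)^2=25, (9-5)^2=16
sum(d^2) = 158.
Step 3: rho = 1 - 6*158 / (9*(9^2 - 1)) = 1 - 948/720 = -0.316667.
Step 4: Under H0, t = rho * sqrt((n-2)/(1-rho^2)) = -0.8833 ~ t(7).
Step 5: Two-sided p-value from the t-distribution with 7 df = 0.406397.
Step 6: alpha = 0.05. fail to reject H0.

rho = -0.3167, p = 0.406397, fail to reject H0 at alpha = 0.05.


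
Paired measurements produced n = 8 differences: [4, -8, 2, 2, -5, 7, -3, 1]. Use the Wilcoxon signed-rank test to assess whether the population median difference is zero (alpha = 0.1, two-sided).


Step 1: Drop any zero differences (none here) and take |d_i|.
|d| = [4, 8, 2, 2, 5, 7, 3, 1]
Step 2: Midrank |d_i| (ties get averaged ranks).
ranks: |4|->5, |8|->8, |2|->2.5, |2|->2.5, |5|->6, |7|->7, |3|->4, |1|->1
Step 3: Attach original signs; sum ranks with positive sign and with negative sign.
W+ = 5 + 2.5 + 2.5 + 7 + 1 = 18
W- = 8 + 6 + 4 = 18
(Check: W+ + W- = 36 should equal n(n+1)/2 = 36.)
Step 4: Test statistic W = min(W+, W-) = 18.
Step 5: Ties in |d|, so use the tie-corrected normal approximation.
        E[W] = n(n+1)/4 = 8*9/4 = 18.
        Tie groups: |d|=2 (t=2); sum(t^3 - t) = 6.
        Var[W] = n(n+1)(2n+1)/24 - sum(t^3-t)/48 = 1224/24 - 6/48 = 50.875.
        z = (W - E[W]) / sqrt(Var[W]) = (18 - 18) / 7.1327 = 0.0000.
        Two-sided p = 2*Phi(z) = 1.000000.
Step 6: alpha = 0.1. fail to reject H0.

W+ = 18, W- = 18, W = min = 18, p = 1.000000, fail to reject H0.


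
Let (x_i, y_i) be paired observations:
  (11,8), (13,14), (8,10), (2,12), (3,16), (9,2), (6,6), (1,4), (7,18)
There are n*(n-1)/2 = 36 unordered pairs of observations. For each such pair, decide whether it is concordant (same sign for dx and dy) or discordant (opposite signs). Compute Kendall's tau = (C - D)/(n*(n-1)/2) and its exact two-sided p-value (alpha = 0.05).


Step 1: Enumerate the 36 unordered pairs (i,j) with i<j and classify each by sign(x_j-x_i) * sign(y_j-y_i).
  (1,2):dx=+2,dy=+6->C; (1,3):dx=-3,dy=+2->D; (1,4):dx=-9,dy=+4->D; (1,5):dx=-8,dy=+8->D
  (1,6):dx=-2,dy=-6->C; (1,7):dx=-5,dy=-2->C; (1,8):dx=-10,dy=-4->C; (1,9):dx=-4,dy=+10->D
  (2,3):dx=-5,dy=-4->C; (2,4):dx=-11,dy=-2->C; (2,5):dx=-10,dy=+2->D; (2,6):dx=-4,dy=-12->C
  (2,7):dx=-7,dy=-8->C; (2,8):dx=-12,dy=-10->C; (2,9):dx=-6,dy=+4->D; (3,4):dx=-6,dy=+2->D
  (3,5):dx=-5,dy=+6->D; (3,6):dx=+1,dy=-8->D; (3,7):dx=-2,dy=-4->C; (3,8):dx=-7,dy=-6->C
  (3,9):dx=-1,dy=+8->D; (4,5):dx=+1,dy=+4->C; (4,6):dx=+7,dy=-10->D; (4,7):dx=+4,dy=-6->D
  (4,8):dx=-1,dy=-8->C; (4,9):dx=+5,dy=+6->C; (5,6):dx=+6,dy=-14->D; (5,7):dx=+3,dy=-10->D
  (5,8):dx=-2,dy=-12->C; (5,9):dx=+4,dy=+2->C; (6,7):dx=-3,dy=+4->D; (6,8):dx=-8,dy=+2->D
  (6,9):dx=-2,dy=+16->D; (7,8):dx=-5,dy=-2->C; (7,9):dx=+1,dy=+12->C; (8,9):dx=+6,dy=+14->C
Step 2: C = 19, D = 17, total pairs = 36.
Step 3: tau = (C - D)/(n(n-1)/2) = (19 - 17)/36 = 0.055556.
Step 4: Exact two-sided p-value (enumerate n! = 362880 permutations of y under H0): p = 0.919455.
Step 5: alpha = 0.05. fail to reject H0.

tau_b = 0.0556 (C=19, D=17), p = 0.919455, fail to reject H0.


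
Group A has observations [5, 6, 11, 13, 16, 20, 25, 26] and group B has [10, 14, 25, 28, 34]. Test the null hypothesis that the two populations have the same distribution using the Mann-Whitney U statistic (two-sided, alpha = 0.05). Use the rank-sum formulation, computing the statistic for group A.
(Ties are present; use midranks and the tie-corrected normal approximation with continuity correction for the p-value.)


Step 1: Combine and sort all 13 observations; assign midranks.
sorted (value, group): (5,X), (6,X), (10,Y), (11,X), (13,X), (14,Y), (16,X), (20,X), (25,X), (25,Y), (26,X), (28,Y), (34,Y)
ranks: 5->1, 6->2, 10->3, 11->4, 13->5, 14->6, 16->7, 20->8, 25->9.5, 25->9.5, 26->11, 28->12, 34->13
Step 2: Rank sum for X: R1 = 1 + 2 + 4 + 5 + 7 + 8 + 9.5 + 11 = 47.5.
Step 3: U_X = R1 - n1(n1+1)/2 = 47.5 - 8*9/2 = 47.5 - 36 = 11.5.
       U_Y = n1*n2 - U_X = 40 - 11.5 = 28.5.
Step 4: Ties are present, so use the tie-corrected normal approximation (with continuity correction) for the p-value.
Step 5: p-value = 0.240919; compare to alpha = 0.05. fail to reject H0.

U_X = 11.5, p = 0.240919, fail to reject H0 at alpha = 0.05.


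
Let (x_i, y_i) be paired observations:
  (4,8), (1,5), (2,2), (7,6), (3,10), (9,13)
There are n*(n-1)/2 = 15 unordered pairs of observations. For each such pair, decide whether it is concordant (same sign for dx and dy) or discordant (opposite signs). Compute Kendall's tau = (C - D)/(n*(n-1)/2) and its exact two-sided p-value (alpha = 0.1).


Step 1: Enumerate the 15 unordered pairs (i,j) with i<j and classify each by sign(x_j-x_i) * sign(y_j-y_i).
  (1,2):dx=-3,dy=-3->C; (1,3):dx=-2,dy=-6->C; (1,4):dx=+3,dy=-2->D; (1,5):dx=-1,dy=+2->D
  (1,6):dx=+5,dy=+5->C; (2,3):dx=+1,dy=-3->D; (2,4):dx=+6,dy=+1->C; (2,5):dx=+2,dy=+5->C
  (2,6):dx=+8,dy=+8->C; (3,4):dx=+5,dy=+4->C; (3,5):dx=+1,dy=+8->C; (3,6):dx=+7,dy=+11->C
  (4,5):dx=-4,dy=+4->D; (4,6):dx=+2,dy=+7->C; (5,6):dx=+6,dy=+3->C
Step 2: C = 11, D = 4, total pairs = 15.
Step 3: tau = (C - D)/(n(n-1)/2) = (11 - 4)/15 = 0.466667.
Step 4: Exact two-sided p-value (enumerate n! = 720 permutations of y under H0): p = 0.272222.
Step 5: alpha = 0.1. fail to reject H0.

tau_b = 0.4667 (C=11, D=4), p = 0.272222, fail to reject H0.


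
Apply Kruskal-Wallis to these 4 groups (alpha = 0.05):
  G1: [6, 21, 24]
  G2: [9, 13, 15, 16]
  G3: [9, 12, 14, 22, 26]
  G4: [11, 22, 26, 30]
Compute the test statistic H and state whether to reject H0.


Step 1: Combine all N = 16 observations and assign midranks.
sorted (value, group, rank): (6,G1,1), (9,G2,2.5), (9,G3,2.5), (11,G4,4), (12,G3,5), (13,G2,6), (14,G3,7), (15,G2,8), (16,G2,9), (21,G1,10), (22,G3,11.5), (22,G4,11.5), (24,G1,13), (26,G3,14.5), (26,G4,14.5), (30,G4,16)
Step 2: Sum ranks within each group.
R_1 = 24 (n_1 = 3)
R_2 = 25.5 (n_2 = 4)
R_3 = 40.5 (n_3 = 5)
R_4 = 46 (n_4 = 4)
Step 3: H = 12/(N(N+1)) * sum(R_i^2/n_i) - 3(N+1)
     = 12/(16*17) * (24^2/3 + 25.5^2/4 + 40.5^2/5 + 46^2/4) - 3*17
     = 0.044118 * 1211.61 - 51
     = 2.453493.
Step 4: Ties present; correction factor C = 1 - 18/(16^3 - 16) = 0.995588. Corrected H = 2.453493 / 0.995588 = 2.464365.
Step 5: Under H0, H ~ chi^2(3); p-value = 0.481766.
Step 6: alpha = 0.05. fail to reject H0.

H = 2.4644, df = 3, p = 0.481766, fail to reject H0.


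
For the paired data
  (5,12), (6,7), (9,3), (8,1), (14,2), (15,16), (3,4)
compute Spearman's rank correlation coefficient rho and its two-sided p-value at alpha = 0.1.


Step 1: Rank x and y separately (midranks; no ties here).
rank(x): 5->2, 6->3, 9->5, 8->4, 14->6, 15->7, 3->1
rank(y): 12->6, 7->5, 3->3, 1->1, 2->2, 16->7, 4->4
Step 2: d_i = R_x(i) - R_y(i); compute d_i^2.
  (2-6)^2=16, (3-5)^2=4, (5-3)^2=4, (4-1)^2=9, (6-2)^2=16, (7-7)^2=0, (1-4)^2=9
sum(d^2) = 58.
Step 3: rho = 1 - 6*58 / (7*(7^2 - 1)) = 1 - 348/336 = -0.035714.
Step 4: Under H0, t = rho * sqrt((n-2)/(1-rho^2)) = -0.0799 ~ t(5).
Step 5: Two-sided p-value from the t-distribution with 5 df = 0.939408.
Step 6: alpha = 0.1. fail to reject H0.

rho = -0.0357, p = 0.939408, fail to reject H0 at alpha = 0.1.


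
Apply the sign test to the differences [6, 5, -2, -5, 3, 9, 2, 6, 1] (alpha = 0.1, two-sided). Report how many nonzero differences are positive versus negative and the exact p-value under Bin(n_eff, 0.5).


Step 1: Discard zero differences. Original n = 9; n_eff = number of nonzero differences = 9.
Nonzero differences (with sign): +6, +5, -2, -5, +3, +9, +2, +6, +1
Step 2: Count signs: positive = 7, negative = 2.
Step 3: Under H0: P(positive) = 0.5, so the number of positives S ~ Bin(9, 0.5).
Step 4: Two-sided exact p-value = sum of Bin(9,0.5) probabilities at or below the observed probability = 0.179688.
Step 5: alpha = 0.1. fail to reject H0.

n_eff = 9, pos = 7, neg = 2, p = 0.179688, fail to reject H0.


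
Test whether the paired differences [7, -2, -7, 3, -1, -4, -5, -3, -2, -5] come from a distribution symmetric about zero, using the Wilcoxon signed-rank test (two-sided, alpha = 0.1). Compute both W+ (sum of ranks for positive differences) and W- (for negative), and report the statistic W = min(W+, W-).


Step 1: Drop any zero differences (none here) and take |d_i|.
|d| = [7, 2, 7, 3, 1, 4, 5, 3, 2, 5]
Step 2: Midrank |d_i| (ties get averaged ranks).
ranks: |7|->9.5, |2|->2.5, |7|->9.5, |3|->4.5, |1|->1, |4|->6, |5|->7.5, |3|->4.5, |2|->2.5, |5|->7.5
Step 3: Attach original signs; sum ranks with positive sign and with negative sign.
W+ = 9.5 + 4.5 = 14
W- = 2.5 + 9.5 + 1 + 6 + 7.5 + 4.5 + 2.5 + 7.5 = 41
(Check: W+ + W- = 55 should equal n(n+1)/2 = 55.)
Step 4: Test statistic W = min(W+, W-) = 14.
Step 5: Ties in |d|, so use the tie-corrected normal approximation.
        E[W] = n(n+1)/4 = 10*11/4 = 27.5.
        Tie groups: |d|=2 (t=2), |d|=3 (t=2), |d|=5 (t=2), |d|=7 (t=2); sum(t^3 - t) = 24.
        Var[W] = n(n+1)(2n+1)/24 - sum(t^3-t)/48 = 2310/24 - 24/48 = 95.75.
        z = (W - E[W]) / sqrt(Var[W]) = (14 - 27.5) / 9.7852 = -1.3796.
        Two-sided p = 2*Phi(z) = 0.167699.
Step 6: alpha = 0.1. fail to reject H0.

W+ = 14, W- = 41, W = min = 14, p = 0.167699, fail to reject H0.


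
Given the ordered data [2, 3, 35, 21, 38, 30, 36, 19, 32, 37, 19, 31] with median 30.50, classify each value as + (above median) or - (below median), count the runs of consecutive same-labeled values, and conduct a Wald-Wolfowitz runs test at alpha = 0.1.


Step 1: Compute median = 30.50; label A = above, B = below.
Labels in order: BBABABABAABA  (n_A = 6, n_B = 6)
Step 2: Count runs R = 10.
Step 3: Under H0 (random ordering), E[R] = 2*n_A*n_B/(n_A+n_B) + 1 = 2*6*6/12 + 1 = 7.0000.
        Var[R] = 2*n_A*n_B*(2*n_A*n_B - n_A - n_B) / ((n_A+n_B)^2 * (n_A+n_B-1)) = 4320/1584 = 2.7273.
        SD[R] = 1.6514.
Step 4: Continuity-corrected z = (R - 0.5 - E[R]) / SD[R] = (10 - 0.5 - 7.0000) / 1.6514 = 1.5138.
Step 5: Two-sided p-value via normal approximation = 2*(1 - Phi(|z|)) = 0.130070.
Step 6: alpha = 0.1. fail to reject H0.

R = 10, z = 1.5138, p = 0.130070, fail to reject H0.


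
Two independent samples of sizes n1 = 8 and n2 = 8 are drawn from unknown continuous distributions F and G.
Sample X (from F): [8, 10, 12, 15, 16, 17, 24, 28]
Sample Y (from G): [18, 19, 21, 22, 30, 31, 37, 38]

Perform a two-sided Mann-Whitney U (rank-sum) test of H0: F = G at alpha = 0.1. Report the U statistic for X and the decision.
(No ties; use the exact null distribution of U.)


Step 1: Combine and sort all 16 observations; assign midranks.
sorted (value, group): (8,X), (10,X), (12,X), (15,X), (16,X), (17,X), (18,Y), (19,Y), (21,Y), (22,Y), (24,X), (28,X), (30,Y), (31,Y), (37,Y), (38,Y)
ranks: 8->1, 10->2, 12->3, 15->4, 16->5, 17->6, 18->7, 19->8, 21->9, 22->10, 24->11, 28->12, 30->13, 31->14, 37->15, 38->16
Step 2: Rank sum for X: R1 = 1 + 2 + 3 + 4 + 5 + 6 + 11 + 12 = 44.
Step 3: U_X = R1 - n1(n1+1)/2 = 44 - 8*9/2 = 44 - 36 = 8.
       U_Y = n1*n2 - U_X = 64 - 8 = 56.
Step 4: No ties, so the exact null distribution of U (based on enumerating the C(16,8) = 12870 equally likely rank assignments) gives the two-sided p-value.
Step 5: p-value = 0.010412; compare to alpha = 0.1. reject H0.

U_X = 8, p = 0.010412, reject H0 at alpha = 0.1.


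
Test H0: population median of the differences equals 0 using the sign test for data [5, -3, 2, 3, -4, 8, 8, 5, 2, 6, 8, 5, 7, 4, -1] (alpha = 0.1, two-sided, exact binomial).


Step 1: Discard zero differences. Original n = 15; n_eff = number of nonzero differences = 15.
Nonzero differences (with sign): +5, -3, +2, +3, -4, +8, +8, +5, +2, +6, +8, +5, +7, +4, -1
Step 2: Count signs: positive = 12, negative = 3.
Step 3: Under H0: P(positive) = 0.5, so the number of positives S ~ Bin(15, 0.5).
Step 4: Two-sided exact p-value = sum of Bin(15,0.5) probabilities at or below the observed probability = 0.035156.
Step 5: alpha = 0.1. reject H0.

n_eff = 15, pos = 12, neg = 3, p = 0.035156, reject H0.


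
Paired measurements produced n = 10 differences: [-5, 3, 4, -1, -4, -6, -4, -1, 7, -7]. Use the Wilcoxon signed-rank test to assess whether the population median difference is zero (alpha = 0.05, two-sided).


Step 1: Drop any zero differences (none here) and take |d_i|.
|d| = [5, 3, 4, 1, 4, 6, 4, 1, 7, 7]
Step 2: Midrank |d_i| (ties get averaged ranks).
ranks: |5|->7, |3|->3, |4|->5, |1|->1.5, |4|->5, |6|->8, |4|->5, |1|->1.5, |7|->9.5, |7|->9.5
Step 3: Attach original signs; sum ranks with positive sign and with negative sign.
W+ = 3 + 5 + 9.5 = 17.5
W- = 7 + 1.5 + 5 + 8 + 5 + 1.5 + 9.5 = 37.5
(Check: W+ + W- = 55 should equal n(n+1)/2 = 55.)
Step 4: Test statistic W = min(W+, W-) = 17.5.
Step 5: Ties in |d|, so use the tie-corrected normal approximation.
        E[W] = n(n+1)/4 = 10*11/4 = 27.5.
        Tie groups: |d|=1 (t=2), |d|=4 (t=3), |d|=7 (t=2); sum(t^3 - t) = 36.
        Var[W] = n(n+1)(2n+1)/24 - sum(t^3-t)/48 = 2310/24 - 36/48 = 95.5.
        z = (W - E[W]) / sqrt(Var[W]) = (17.5 - 27.5) / 9.7724 = -1.0233.
        Two-sided p = 2*Phi(z) = 0.306171.
Step 6: alpha = 0.05. fail to reject H0.

W+ = 17.5, W- = 37.5, W = min = 17.5, p = 0.306171, fail to reject H0.


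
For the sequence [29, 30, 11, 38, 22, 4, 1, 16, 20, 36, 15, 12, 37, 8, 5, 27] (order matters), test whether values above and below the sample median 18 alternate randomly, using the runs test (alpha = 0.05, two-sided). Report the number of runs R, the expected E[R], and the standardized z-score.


Step 1: Compute median = 18; label A = above, B = below.
Labels in order: AABAABBBAABBABBA  (n_A = 8, n_B = 8)
Step 2: Count runs R = 9.
Step 3: Under H0 (random ordering), E[R] = 2*n_A*n_B/(n_A+n_B) + 1 = 2*8*8/16 + 1 = 9.0000.
        Var[R] = 2*n_A*n_B*(2*n_A*n_B - n_A - n_B) / ((n_A+n_B)^2 * (n_A+n_B-1)) = 14336/3840 = 3.7333.
        SD[R] = 1.9322.
Step 4: R = E[R], so z = 0 with no continuity correction.
Step 5: Two-sided p-value via normal approximation = 2*(1 - Phi(|z|)) = 1.000000.
Step 6: alpha = 0.05. fail to reject H0.

R = 9, z = 0.0000, p = 1.000000, fail to reject H0.


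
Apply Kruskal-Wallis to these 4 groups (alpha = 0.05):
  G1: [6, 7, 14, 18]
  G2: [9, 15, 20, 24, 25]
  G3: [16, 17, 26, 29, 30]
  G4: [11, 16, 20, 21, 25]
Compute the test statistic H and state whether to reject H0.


Step 1: Combine all N = 19 observations and assign midranks.
sorted (value, group, rank): (6,G1,1), (7,G1,2), (9,G2,3), (11,G4,4), (14,G1,5), (15,G2,6), (16,G3,7.5), (16,G4,7.5), (17,G3,9), (18,G1,10), (20,G2,11.5), (20,G4,11.5), (21,G4,13), (24,G2,14), (25,G2,15.5), (25,G4,15.5), (26,G3,17), (29,G3,18), (30,G3,19)
Step 2: Sum ranks within each group.
R_1 = 18 (n_1 = 4)
R_2 = 50 (n_2 = 5)
R_3 = 70.5 (n_3 = 5)
R_4 = 51.5 (n_4 = 5)
Step 3: H = 12/(N(N+1)) * sum(R_i^2/n_i) - 3(N+1)
     = 12/(19*20) * (18^2/4 + 50^2/5 + 70.5^2/5 + 51.5^2/5) - 3*20
     = 0.031579 * 2105.5 - 60
     = 6.489474.
Step 4: Ties present; correction factor C = 1 - 18/(19^3 - 19) = 0.997368. Corrected H = 6.489474 / 0.997368 = 6.506596.
Step 5: Under H0, H ~ chi^2(3); p-value = 0.089403.
Step 6: alpha = 0.05. fail to reject H0.

H = 6.5066, df = 3, p = 0.089403, fail to reject H0.


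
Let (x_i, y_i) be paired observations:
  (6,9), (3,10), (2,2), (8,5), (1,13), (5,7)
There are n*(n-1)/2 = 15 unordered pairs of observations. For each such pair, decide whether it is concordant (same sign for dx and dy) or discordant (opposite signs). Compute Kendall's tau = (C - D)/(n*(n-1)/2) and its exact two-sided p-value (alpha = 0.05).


Step 1: Enumerate the 15 unordered pairs (i,j) with i<j and classify each by sign(x_j-x_i) * sign(y_j-y_i).
  (1,2):dx=-3,dy=+1->D; (1,3):dx=-4,dy=-7->C; (1,4):dx=+2,dy=-4->D; (1,5):dx=-5,dy=+4->D
  (1,6):dx=-1,dy=-2->C; (2,3):dx=-1,dy=-8->C; (2,4):dx=+5,dy=-5->D; (2,5):dx=-2,dy=+3->D
  (2,6):dx=+2,dy=-3->D; (3,4):dx=+6,dy=+3->C; (3,5):dx=-1,dy=+11->D; (3,6):dx=+3,dy=+5->C
  (4,5):dx=-7,dy=+8->D; (4,6):dx=-3,dy=+2->D; (5,6):dx=+4,dy=-6->D
Step 2: C = 5, D = 10, total pairs = 15.
Step 3: tau = (C - D)/(n(n-1)/2) = (5 - 10)/15 = -0.333333.
Step 4: Exact two-sided p-value (enumerate n! = 720 permutations of y under H0): p = 0.469444.
Step 5: alpha = 0.05. fail to reject H0.

tau_b = -0.3333 (C=5, D=10), p = 0.469444, fail to reject H0.


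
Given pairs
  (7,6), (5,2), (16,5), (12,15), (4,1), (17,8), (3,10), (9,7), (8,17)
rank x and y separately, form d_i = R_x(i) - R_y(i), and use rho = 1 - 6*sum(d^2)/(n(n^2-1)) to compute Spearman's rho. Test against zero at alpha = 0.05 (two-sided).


Step 1: Rank x and y separately (midranks; no ties here).
rank(x): 7->4, 5->3, 16->8, 12->7, 4->2, 17->9, 3->1, 9->6, 8->5
rank(y): 6->4, 2->2, 5->3, 15->8, 1->1, 8->6, 10->7, 7->5, 17->9
Step 2: d_i = R_x(i) - R_y(i); compute d_i^2.
  (4-4)^2=0, (3-2)^2=1, (8-3)^2=25, (7-8)^2=1, (2-1)^2=1, (9-6)^2=9, (1-7)^2=36, (6-5)^2=1, (5-9)^2=16
sum(d^2) = 90.
Step 3: rho = 1 - 6*90 / (9*(9^2 - 1)) = 1 - 540/720 = 0.250000.
Step 4: Under H0, t = rho * sqrt((n-2)/(1-rho^2)) = 0.6831 ~ t(7).
Step 5: Two-sided p-value from the t-distribution with 7 df = 0.516490.
Step 6: alpha = 0.05. fail to reject H0.

rho = 0.2500, p = 0.516490, fail to reject H0 at alpha = 0.05.


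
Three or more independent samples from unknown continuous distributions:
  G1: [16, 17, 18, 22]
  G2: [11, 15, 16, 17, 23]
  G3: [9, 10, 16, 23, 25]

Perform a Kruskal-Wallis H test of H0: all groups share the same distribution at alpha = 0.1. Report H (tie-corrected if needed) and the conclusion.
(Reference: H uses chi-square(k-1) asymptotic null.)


Step 1: Combine all N = 14 observations and assign midranks.
sorted (value, group, rank): (9,G3,1), (10,G3,2), (11,G2,3), (15,G2,4), (16,G1,6), (16,G2,6), (16,G3,6), (17,G1,8.5), (17,G2,8.5), (18,G1,10), (22,G1,11), (23,G2,12.5), (23,G3,12.5), (25,G3,14)
Step 2: Sum ranks within each group.
R_1 = 35.5 (n_1 = 4)
R_2 = 34 (n_2 = 5)
R_3 = 35.5 (n_3 = 5)
Step 3: H = 12/(N(N+1)) * sum(R_i^2/n_i) - 3(N+1)
     = 12/(14*15) * (35.5^2/4 + 34^2/5 + 35.5^2/5) - 3*15
     = 0.057143 * 798.312 - 45
     = 0.617857.
Step 4: Ties present; correction factor C = 1 - 36/(14^3 - 14) = 0.986813. Corrected H = 0.617857 / 0.986813 = 0.626114.
Step 5: Under H0, H ~ chi^2(2); p-value = 0.731208.
Step 6: alpha = 0.1. fail to reject H0.

H = 0.6261, df = 2, p = 0.731208, fail to reject H0.


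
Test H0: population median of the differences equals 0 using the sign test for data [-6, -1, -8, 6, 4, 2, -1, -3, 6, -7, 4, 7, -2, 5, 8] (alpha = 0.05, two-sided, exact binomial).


Step 1: Discard zero differences. Original n = 15; n_eff = number of nonzero differences = 15.
Nonzero differences (with sign): -6, -1, -8, +6, +4, +2, -1, -3, +6, -7, +4, +7, -2, +5, +8
Step 2: Count signs: positive = 8, negative = 7.
Step 3: Under H0: P(positive) = 0.5, so the number of positives S ~ Bin(15, 0.5).
Step 4: Two-sided exact p-value = sum of Bin(15,0.5) probabilities at or below the observed probability = 1.000000.
Step 5: alpha = 0.05. fail to reject H0.

n_eff = 15, pos = 8, neg = 7, p = 1.000000, fail to reject H0.


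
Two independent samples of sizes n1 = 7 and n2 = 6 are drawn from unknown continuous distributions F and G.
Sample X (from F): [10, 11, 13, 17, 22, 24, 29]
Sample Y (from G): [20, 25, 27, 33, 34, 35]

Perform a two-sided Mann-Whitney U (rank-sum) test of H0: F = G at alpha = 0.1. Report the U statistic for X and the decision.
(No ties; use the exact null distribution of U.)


Step 1: Combine and sort all 13 observations; assign midranks.
sorted (value, group): (10,X), (11,X), (13,X), (17,X), (20,Y), (22,X), (24,X), (25,Y), (27,Y), (29,X), (33,Y), (34,Y), (35,Y)
ranks: 10->1, 11->2, 13->3, 17->4, 20->5, 22->6, 24->7, 25->8, 27->9, 29->10, 33->11, 34->12, 35->13
Step 2: Rank sum for X: R1 = 1 + 2 + 3 + 4 + 6 + 7 + 10 = 33.
Step 3: U_X = R1 - n1(n1+1)/2 = 33 - 7*8/2 = 33 - 28 = 5.
       U_Y = n1*n2 - U_X = 42 - 5 = 37.
Step 4: No ties, so the exact null distribution of U (based on enumerating the C(13,7) = 1716 equally likely rank assignments) gives the two-sided p-value.
Step 5: p-value = 0.022145; compare to alpha = 0.1. reject H0.

U_X = 5, p = 0.022145, reject H0 at alpha = 0.1.
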